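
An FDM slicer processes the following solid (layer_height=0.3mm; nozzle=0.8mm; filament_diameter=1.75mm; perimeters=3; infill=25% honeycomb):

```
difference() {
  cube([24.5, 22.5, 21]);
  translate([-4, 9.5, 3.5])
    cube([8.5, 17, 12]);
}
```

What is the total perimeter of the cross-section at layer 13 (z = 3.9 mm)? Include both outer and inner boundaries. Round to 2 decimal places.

94.00 mm

At z = 3.9 mm: the 24.5×22.5 cube contributes its full rectangle (perimeter 94.00 mm); the 8.5×17 cube at (-4, 9.5) contributes its full rectangle (perimeter 51.00 mm); Taking the first minus the rest: starting from the 24.5×22.5 cube, the 8.5×17 cube at (-4, 9.5) partially overlaps it — only the 58.50 mm² overlap (of its 144.50 mm²) is removed, clipping the outline — boundary = 94.00 mm. Overall, the cross-section is a single solid region. Total boundary length (outer) = 94.00 mm.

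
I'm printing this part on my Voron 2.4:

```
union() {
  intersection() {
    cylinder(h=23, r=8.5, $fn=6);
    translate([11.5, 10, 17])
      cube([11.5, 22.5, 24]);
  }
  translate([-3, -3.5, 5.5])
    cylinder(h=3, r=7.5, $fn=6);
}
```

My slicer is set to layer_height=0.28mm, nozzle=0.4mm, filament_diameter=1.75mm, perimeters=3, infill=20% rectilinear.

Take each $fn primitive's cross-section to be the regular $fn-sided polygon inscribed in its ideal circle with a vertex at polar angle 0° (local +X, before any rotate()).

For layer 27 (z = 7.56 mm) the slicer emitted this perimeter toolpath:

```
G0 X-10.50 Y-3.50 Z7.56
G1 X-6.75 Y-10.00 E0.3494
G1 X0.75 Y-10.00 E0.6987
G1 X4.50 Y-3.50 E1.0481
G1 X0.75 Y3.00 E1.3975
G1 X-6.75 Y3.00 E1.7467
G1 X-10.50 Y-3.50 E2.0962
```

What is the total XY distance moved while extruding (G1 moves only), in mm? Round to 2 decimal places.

45.02 mm

Sum the Euclidean lengths of each G1 segment: total = 45.02 mm.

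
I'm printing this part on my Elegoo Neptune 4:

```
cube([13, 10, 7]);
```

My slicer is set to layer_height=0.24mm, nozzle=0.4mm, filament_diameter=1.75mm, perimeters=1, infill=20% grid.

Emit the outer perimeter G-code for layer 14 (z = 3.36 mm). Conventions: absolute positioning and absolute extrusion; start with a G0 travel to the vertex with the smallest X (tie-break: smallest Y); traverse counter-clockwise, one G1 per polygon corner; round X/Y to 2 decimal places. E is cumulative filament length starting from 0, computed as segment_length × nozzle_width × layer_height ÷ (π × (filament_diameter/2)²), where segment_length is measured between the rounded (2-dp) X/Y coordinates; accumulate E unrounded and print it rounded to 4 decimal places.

At z = 3.36 mm: the cube is present — its section is the full 13×10 rectangle. The outline is a single polygon with 4 vertices. Extrusion per mm of travel: 0.4 × 0.24 / (π × 0.875²) = 0.039912. Accumulating E over each segment gives final E = 1.8360.

G0 X0.00 Y0.00 Z3.36
G1 X13.00 Y0.00 E0.5189
G1 X13.00 Y10.00 E0.9180
G1 X0.00 Y10.00 E1.4368
G1 X0.00 Y0.00 E1.8360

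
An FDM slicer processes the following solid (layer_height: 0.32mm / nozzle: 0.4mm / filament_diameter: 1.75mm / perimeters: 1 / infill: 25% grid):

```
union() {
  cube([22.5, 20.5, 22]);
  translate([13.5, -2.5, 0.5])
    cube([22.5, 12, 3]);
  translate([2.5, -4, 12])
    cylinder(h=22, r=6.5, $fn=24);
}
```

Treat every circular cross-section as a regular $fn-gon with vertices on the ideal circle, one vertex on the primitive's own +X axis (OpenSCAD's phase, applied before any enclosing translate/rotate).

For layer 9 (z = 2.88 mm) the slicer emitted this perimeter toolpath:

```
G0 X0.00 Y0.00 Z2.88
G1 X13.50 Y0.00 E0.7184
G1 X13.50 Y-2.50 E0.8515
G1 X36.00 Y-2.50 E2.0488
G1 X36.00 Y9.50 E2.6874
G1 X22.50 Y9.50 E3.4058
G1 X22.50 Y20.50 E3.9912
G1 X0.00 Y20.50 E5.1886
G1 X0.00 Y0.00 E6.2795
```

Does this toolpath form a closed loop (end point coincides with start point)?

Start point (G0): (0.00, 0.00). End point (last G1): the path returns to the start — closed.

yes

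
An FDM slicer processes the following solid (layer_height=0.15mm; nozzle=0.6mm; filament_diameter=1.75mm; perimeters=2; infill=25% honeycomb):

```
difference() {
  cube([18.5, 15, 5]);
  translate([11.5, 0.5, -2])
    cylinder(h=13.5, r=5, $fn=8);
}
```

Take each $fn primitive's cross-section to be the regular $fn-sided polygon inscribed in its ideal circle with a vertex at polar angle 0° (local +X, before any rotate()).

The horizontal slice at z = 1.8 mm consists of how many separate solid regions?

1

At z = 1.8 mm: the cube (footprint 18.5×15) is included at this height; the cylinder at (11.5, 0.5): section is a regular 8-gon, circumradius r=5; Taking the first minus the rest: starting from the 18.5×15 cube, the r=5 cylinder at (11.5, 0.5) partially overlaps it — only the 40.25 mm² overlap (of its 70.71 mm²) is removed, clipping the outline — 1 connected region. The result has 1 disconnected region.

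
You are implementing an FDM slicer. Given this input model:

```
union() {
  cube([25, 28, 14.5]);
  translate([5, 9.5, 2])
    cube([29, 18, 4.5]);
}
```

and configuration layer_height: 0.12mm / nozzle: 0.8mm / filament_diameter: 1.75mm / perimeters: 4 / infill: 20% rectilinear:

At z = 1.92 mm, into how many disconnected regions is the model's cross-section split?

1

At z = 1.92 mm: the cube (footprint 25×28) is included at this height; the cube at (5, 9.5) is absent (z outside [2, 6.5]); Merging all regions: only the 25×28 cube is present, so the union is just that shape — 1 connected region. The result has 1 disconnected region.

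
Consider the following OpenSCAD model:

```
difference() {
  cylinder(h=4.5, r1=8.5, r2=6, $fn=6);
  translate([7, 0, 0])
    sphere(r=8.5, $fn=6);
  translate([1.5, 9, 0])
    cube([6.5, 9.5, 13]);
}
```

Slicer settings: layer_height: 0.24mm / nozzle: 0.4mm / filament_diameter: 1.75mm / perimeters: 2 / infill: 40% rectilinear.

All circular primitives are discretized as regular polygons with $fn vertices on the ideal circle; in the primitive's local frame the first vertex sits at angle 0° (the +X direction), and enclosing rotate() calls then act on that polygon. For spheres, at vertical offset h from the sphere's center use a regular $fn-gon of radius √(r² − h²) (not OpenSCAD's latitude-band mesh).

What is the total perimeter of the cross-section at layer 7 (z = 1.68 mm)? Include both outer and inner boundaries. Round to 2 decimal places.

At z = 1.68 mm: the cone: at t=0.373 of its height the radius interpolates to r₁+(r₂−r₁)t = 7.567, giving a regular 6-gon of that circumradius (perimeter = 2·6·7.567·sin(180°/6) = 45.40 mm); the r=8.5 sphere at (7, 0) contributes a regular 6-gon of circumradius √(8.5²−1.68²) = 8.332 (perimeter = 2·6·8.332·sin(180°/6) = 49.99 mm); the 6.5×9.5 cube at (1.5, 9) contributes its full rectangle (perimeter 32.00 mm); Taking the first minus the rest: starting from the cone, the r=8.5 sphere at (7, 0) partially overlaps it — only the 67.05 mm² overlap (of its 180.38 mm²) is removed, clipping the outline; the 6.5×9.5 cube at (1.5, 9) misses the remaining region (no effect) — boundary = 42.74 mm. Overall, the cross-section is a single solid region. Total boundary length (outer) = 42.74 mm.

42.74 mm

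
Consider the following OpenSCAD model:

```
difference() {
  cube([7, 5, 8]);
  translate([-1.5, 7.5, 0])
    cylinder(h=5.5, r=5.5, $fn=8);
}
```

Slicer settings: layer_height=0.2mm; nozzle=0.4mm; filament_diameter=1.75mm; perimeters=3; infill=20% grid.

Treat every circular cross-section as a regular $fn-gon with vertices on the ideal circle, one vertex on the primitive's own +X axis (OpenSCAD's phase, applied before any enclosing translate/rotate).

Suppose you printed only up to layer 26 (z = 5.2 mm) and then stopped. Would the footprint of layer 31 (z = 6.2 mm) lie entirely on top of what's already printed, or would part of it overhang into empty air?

part overhangs

Compare the two slices. At z = 5.2: the cube is present — its section is the full 7×5 rectangle (area 35.00 mm²); the r=5.5 cylinder at (-1.5, 7.5) gives a regular 8-gon of circumradius 5.5 (constant along its height) (area = (8/2)·5.500²·sin(360°/8) = 85.56 mm²); After the difference (first − rest): starting from the 7×5 cube (35.00 mm²), the r=5.5 cylinder at (-1.5, 7.5) partially overlaps it — only the 4.90 mm² overlap (of its 85.56 mm²) is removed, clipping the outline — area = 30.10 mm². At z = 6.2: the cube is present — its section is the full 7×5 rectangle (area 35.00 mm²); the cylinder at (-1.5, 7.5) is absent (z outside [0, 5.5]); Subtracting the remaining from the first: none of the subtracted shapes is present at this height, so the 7×5 cube is unchanged — area = 35.00 mm². Checking containment: at z = 6.2 the cross-section extends beyond the z = 5.2 cross-section by about 4.90 mm².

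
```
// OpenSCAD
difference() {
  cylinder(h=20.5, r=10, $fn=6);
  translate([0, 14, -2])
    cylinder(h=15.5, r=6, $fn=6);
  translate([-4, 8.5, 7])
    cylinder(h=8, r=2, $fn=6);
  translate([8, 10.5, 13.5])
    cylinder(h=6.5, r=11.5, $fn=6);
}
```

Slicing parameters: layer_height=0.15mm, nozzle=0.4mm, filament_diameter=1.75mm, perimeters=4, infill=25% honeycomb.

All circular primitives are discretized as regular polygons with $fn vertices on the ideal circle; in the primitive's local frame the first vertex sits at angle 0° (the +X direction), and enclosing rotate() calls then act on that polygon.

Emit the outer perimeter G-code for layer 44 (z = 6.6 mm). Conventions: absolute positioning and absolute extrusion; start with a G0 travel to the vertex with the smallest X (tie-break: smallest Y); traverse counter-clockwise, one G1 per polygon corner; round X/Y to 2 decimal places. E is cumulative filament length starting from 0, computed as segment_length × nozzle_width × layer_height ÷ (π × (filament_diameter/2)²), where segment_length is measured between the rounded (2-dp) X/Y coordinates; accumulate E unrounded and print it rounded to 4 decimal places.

G0 X-10.00 Y0.00 Z6.60
G1 X-5.00 Y-8.66 E0.2494
G1 X5.00 Y-8.66 E0.4989
G1 X10.00 Y0.00 E0.7483
G1 X5.00 Y8.66 E0.9978
G1 X-5.00 Y8.66 E1.2472
G1 X-10.00 Y0.00 E1.4967

At z = 6.6 mm: the cylinder: section is a regular 6-gon, circumradius r=10; the r=6 cylinder at (0, 14) contributes a regular 6-gon of circumradius 6; the cylinder at (-4, 8.5) is not intersected at this z (z outside [7, 15]); the cylinder at (8, 10.5) is absent (z outside [13.5, 20]); Taking the first minus the rest: starting from the r=10 cylinder, the r=6 cylinder at (0, 14) misses the remaining region (no effect) — 1 connected region. The outline is a single polygon with 6 vertices. Extrusion per mm of travel: 0.4 × 0.15 / (π × 0.875²) = 0.024945. Accumulating E over each segment gives final E = 1.4967.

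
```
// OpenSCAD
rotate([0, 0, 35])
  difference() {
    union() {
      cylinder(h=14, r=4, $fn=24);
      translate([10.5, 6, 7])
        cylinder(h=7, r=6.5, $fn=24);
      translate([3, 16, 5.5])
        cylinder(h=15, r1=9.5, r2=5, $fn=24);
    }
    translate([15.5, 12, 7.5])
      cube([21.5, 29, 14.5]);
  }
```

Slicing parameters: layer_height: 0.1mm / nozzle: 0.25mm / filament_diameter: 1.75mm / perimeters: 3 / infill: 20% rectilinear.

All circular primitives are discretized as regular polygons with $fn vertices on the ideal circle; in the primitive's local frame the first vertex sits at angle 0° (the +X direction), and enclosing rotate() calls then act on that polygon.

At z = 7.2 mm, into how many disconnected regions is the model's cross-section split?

2

At z = 7.2 mm: the r=4 cylinder contributes a regular 24-gon of circumradius 4; the cylinder at (10.5, 6): section is a regular 24-gon, circumradius r=6.5; the cone at (3, 16) (r1=9.5→r2=5) has section circumradius 8.990 here — a regular 24-gon; Combining (union): the regions partially overlap (shared area 17.48 mm²), so overlapping operands fuse into one piece — 2 connected regions; the cube at (15.5, 12) does not reach this height (z outside [7.5, 22]); After the difference (first − rest): none of the subtracted shapes is present at this height, so that combined region is unchanged — 2 connected regions; (rotated 35° about Z; rotation is an isometry so areas/perimeters/island counts are preserved). The result has 2 disconnected regions.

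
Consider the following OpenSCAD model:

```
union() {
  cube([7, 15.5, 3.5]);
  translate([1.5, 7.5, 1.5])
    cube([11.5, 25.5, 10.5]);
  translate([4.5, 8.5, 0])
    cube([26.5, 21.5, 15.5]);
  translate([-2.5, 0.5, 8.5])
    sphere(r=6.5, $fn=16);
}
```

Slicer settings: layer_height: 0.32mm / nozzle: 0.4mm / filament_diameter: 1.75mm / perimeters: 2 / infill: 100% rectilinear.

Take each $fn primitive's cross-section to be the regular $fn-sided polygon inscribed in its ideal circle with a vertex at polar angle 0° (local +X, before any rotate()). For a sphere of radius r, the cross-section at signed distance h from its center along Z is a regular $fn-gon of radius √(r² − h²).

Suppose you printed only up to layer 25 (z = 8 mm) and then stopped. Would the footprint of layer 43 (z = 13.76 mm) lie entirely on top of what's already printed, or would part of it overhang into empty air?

Compare the two slices. At z = 8: the cube is not intersected at this z (z outside [0, 3.5]); the cube at (1.5, 7.5) (footprint 11.5×25.5) is included at this height (area 293.25 mm²); the 26.5×21.5 cube at (4.5, 8.5) contributes its full rectangle (area 569.75 mm²); the r=6.5 sphere at (-2.5, 0.5) slices to a regular 16-gon of circumradius 6.481 (√(r²−h²) with h=0.5 from center) (area = (16/2)·6.481²·sin(360°/16) = 128.58 mm²); Taking the union: the regions partially overlap — summed areas 991.58 mm² minus the doubly-counted overlap 182.75 mm² gives 808.83 mm² — area = 808.83 mm². At z = 13.76: the cube is absent (z outside [0, 3.5]); the cube at (1.5, 7.5) does not reach this height (z outside [1.5, 12]); the cube at (4.5, 8.5) is present — its section is the full 26.5×21.5 rectangle (area 569.75 mm²); the r=6.5 sphere at (-2.5, 0.5) slices to a regular 16-gon of circumradius 3.819 (√(r²−h²) with h=5.26 from center) (area = (16/2)·3.819²·sin(360°/16) = 44.64 mm²); Merging all regions: the 2 present regions are separate (no shared area or edge), so areas and boundary lengths simply add and each stays a separate island — area = 614.39 mm². Checking containment: the cross-section at z = 13.76 is a subset of the cross-section at z = 8.

entirely on top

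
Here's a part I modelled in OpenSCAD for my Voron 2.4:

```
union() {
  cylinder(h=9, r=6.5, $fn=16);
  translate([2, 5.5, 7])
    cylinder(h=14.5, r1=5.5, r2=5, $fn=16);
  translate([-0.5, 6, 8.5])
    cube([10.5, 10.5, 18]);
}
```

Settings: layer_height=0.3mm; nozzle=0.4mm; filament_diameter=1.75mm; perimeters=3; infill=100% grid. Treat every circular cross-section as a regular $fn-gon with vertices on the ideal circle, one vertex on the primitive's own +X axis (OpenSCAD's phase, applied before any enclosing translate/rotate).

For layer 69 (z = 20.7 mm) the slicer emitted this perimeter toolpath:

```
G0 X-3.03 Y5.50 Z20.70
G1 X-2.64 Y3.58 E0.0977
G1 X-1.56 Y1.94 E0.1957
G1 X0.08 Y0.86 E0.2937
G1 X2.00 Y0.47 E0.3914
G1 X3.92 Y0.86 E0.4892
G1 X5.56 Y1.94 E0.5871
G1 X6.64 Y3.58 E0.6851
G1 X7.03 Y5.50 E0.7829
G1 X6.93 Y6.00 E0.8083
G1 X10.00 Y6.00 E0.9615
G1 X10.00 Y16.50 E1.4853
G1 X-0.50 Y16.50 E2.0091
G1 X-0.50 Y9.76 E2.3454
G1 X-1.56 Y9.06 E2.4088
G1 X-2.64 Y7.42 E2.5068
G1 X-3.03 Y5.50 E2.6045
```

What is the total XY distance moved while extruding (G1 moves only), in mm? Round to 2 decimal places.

52.20 mm

Sum the Euclidean lengths of each G1 segment: total = 52.20 mm.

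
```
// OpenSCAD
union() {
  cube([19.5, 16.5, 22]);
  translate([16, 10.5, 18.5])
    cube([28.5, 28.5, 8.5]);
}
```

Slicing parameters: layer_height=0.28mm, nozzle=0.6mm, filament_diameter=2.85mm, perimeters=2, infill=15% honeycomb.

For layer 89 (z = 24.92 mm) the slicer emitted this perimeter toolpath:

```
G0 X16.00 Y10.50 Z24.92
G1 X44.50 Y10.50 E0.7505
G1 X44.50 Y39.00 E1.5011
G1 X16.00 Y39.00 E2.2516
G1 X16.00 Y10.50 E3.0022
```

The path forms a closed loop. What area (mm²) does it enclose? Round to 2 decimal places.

Apply the shoelace formula to the sequence of (X, Y) vertices; enclosed area = 812.25 mm².

812.25 mm²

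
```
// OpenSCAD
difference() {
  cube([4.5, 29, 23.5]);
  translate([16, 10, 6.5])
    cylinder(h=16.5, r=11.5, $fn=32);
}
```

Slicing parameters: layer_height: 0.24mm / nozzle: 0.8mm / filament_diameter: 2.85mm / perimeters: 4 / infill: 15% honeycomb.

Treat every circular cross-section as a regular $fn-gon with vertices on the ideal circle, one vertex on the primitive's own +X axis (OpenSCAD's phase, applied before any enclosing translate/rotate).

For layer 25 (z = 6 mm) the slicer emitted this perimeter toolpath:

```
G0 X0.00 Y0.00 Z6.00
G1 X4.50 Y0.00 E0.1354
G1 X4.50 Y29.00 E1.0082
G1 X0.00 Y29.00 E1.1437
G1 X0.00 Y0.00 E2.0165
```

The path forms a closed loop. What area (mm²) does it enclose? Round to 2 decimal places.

130.50 mm²

Apply the shoelace formula to the sequence of (X, Y) vertices; enclosed area = 130.50 mm².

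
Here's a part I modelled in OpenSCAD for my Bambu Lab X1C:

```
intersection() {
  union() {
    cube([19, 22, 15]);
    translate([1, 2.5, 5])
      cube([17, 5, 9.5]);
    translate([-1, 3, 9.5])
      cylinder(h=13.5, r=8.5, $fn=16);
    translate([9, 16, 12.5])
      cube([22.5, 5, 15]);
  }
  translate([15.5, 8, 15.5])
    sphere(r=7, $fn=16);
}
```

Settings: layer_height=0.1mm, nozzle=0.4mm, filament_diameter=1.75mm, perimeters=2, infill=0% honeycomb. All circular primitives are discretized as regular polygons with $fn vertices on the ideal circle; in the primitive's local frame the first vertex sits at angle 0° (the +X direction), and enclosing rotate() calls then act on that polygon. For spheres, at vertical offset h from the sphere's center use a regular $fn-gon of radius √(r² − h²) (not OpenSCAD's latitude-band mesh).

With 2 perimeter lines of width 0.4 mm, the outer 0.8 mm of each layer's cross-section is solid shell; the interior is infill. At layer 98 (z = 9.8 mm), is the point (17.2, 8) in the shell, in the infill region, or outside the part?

At z = 9.8 mm: the 19×22 cube contributes its full rectangle; the cube at (1, 2.5) (footprint 17×5) is included at this height; the r=8.5 cylinder at (-1, 3) gives a regular 16-gon of circumradius 8.5 (constant along its height); the cube at (9, 16) is absent (z outside [12.5, 27.5]); Merging all regions: the regions partially overlap (shared area 153.50 mm²), so overlapping operands fuse into one piece — 1 connected region; the r=7 sphere at (15.5, 8) slices to a regular 16-gon of circumradius 4.063 (√(r²−h²) with h=5.7 from center); Taking the intersection: the r=7 sphere at (15.5, 8) partially overlaps that combined region; clipping to the common part keeps 49.18 mm² — 1 connected region. Overall, the cross-section is a single solid region. The nearest boundary edge runs (19.00, 9.94)→(19.00, 6.06); distance from the point to it = 1.80 mm. The point is inside the cross-section and 1.80 mm from the nearest boundary — more than the 0.8 mm shell width (2 × 0.4), so it's in the infill interior.

infill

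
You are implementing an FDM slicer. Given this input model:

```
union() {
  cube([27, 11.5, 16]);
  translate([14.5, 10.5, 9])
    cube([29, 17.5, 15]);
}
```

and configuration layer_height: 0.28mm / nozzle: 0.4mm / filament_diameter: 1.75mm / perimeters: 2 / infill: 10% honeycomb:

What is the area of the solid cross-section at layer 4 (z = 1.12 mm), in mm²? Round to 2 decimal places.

310.50 mm²

At z = 1.12 mm: the cube is present — its section is the full 27×11.5 rectangle (area 310.50 mm²); the cube at (14.5, 10.5) is absent (z outside [9, 24]); Combining (union): only the 27×11.5 cube is present, so the union is just that shape — area = 310.50 mm². Overall, the cross-section is a single solid region. Net area = 310.50 mm².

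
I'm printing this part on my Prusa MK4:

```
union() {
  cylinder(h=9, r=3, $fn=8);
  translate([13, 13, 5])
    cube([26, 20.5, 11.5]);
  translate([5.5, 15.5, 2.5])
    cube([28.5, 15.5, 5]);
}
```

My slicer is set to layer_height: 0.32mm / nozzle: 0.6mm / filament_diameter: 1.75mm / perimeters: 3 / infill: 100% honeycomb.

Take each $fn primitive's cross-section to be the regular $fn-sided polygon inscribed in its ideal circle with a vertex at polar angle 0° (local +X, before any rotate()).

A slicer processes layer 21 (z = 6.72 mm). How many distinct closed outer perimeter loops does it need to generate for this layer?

2

At z = 6.72 mm: the r=3 cylinder gives a regular 8-gon of circumradius 3 (constant along its height); the cube at (13, 13) is present — its section is the full 26×20.5 rectangle; the cube at (5.5, 15.5) is present — its section is the full 28.5×15.5 rectangle; Merging all regions: the regions partially overlap (shared area 325.50 mm²), so overlapping operands fuse into one piece — 2 connected regions. The result has 2 disconnected regions.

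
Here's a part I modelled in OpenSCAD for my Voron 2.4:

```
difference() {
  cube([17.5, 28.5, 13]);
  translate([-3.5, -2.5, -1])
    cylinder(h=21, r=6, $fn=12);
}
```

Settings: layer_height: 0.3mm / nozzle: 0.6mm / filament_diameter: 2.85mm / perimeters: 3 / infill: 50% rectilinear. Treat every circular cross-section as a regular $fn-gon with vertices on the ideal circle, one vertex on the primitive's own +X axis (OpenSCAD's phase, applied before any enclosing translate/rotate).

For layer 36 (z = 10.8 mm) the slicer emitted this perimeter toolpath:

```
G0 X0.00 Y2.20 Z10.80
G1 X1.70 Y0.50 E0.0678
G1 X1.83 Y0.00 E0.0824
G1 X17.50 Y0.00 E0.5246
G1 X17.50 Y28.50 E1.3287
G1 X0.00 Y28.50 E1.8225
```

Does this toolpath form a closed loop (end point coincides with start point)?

no

Start point (G0): (0.00, 2.20). End point (last G1): the path does not return to the start — open.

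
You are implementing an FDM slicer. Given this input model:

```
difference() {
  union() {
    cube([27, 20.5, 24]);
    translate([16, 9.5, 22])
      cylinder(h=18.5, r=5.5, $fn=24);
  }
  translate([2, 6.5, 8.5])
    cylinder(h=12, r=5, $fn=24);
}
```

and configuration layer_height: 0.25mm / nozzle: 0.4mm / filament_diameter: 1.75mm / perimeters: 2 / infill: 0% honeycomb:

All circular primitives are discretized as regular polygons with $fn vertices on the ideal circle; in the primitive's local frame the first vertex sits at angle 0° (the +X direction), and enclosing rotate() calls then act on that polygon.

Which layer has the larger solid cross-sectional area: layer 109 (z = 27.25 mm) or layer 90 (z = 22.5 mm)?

layer 90 (z = 22.5 mm)

Layer 109 (z = 27.25): the cube is absent (z outside [0, 24]); the cylinder at (16, 9.5): section is a regular 24-gon, circumradius r=5.5 (area = (24/2)·5.500²·sin(360°/24) = 93.95 mm²); Merging all regions: only the r=5.5 cylinder at (16, 9.5) is present, so the union is just that shape — area = 93.95 mm²; the cylinder at (2, 6.5) does not reach this height (z outside [8.5, 20.5]); Taking the first minus the rest: none of the subtracted shapes is present at this height, so the result so far is unchanged — area = 93.95 mm². So its area = 93.95 mm². Layer 90 (z = 22.5): the cube is present — its section is the full 27×20.5 rectangle (area 553.50 mm²); the r=5.5 cylinder at (16, 9.5) contributes a regular 24-gon of circumradius 5.5 (area = (24/2)·5.500²·sin(360°/24) = 93.95 mm²); Taking the union: the r=5.5 cylinder at (16, 9.5) lies entirely inside the 27×20.5 cube, so the union is just the 27×20.5 cube — area = 553.50 mm²; the cylinder at (2, 6.5) does not reach this height (z outside [8.5, 20.5]); Subtracting the remaining from the first: none of the subtracted shapes is present at this height, so the result so far is unchanged — area = 553.50 mm². So its area = 553.50 mm². Layer 90 is larger (553.50 vs 93.95 mm²).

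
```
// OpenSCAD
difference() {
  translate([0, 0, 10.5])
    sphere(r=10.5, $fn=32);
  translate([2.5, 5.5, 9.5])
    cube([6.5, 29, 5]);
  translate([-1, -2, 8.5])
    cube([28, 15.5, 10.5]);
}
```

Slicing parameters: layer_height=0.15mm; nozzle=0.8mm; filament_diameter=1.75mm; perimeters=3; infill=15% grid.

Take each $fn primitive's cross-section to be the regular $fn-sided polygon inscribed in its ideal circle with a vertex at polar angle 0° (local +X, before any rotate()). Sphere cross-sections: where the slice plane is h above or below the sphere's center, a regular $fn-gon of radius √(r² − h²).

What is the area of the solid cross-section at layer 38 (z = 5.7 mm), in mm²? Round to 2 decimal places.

272.22 mm²

At z = 5.7 mm: the r=10.5 sphere contributes a regular 32-gon of circumradius √(10.5²−4.8²) = 9.339 (area = (32/2)·9.339²·sin(360°/32) = 272.22 mm²); the cube at (2.5, 5.5) is absent (z outside [9.5, 14.5]); the cube at (-1, -2) is not intersected at this z (z outside [8.5, 19]); After the difference (first − rest): none of the subtracted shapes is present at this height, so the r=10.5 sphere is unchanged — area = 272.22 mm². Overall, the cross-section is a single solid region. Net area = 272.22 mm².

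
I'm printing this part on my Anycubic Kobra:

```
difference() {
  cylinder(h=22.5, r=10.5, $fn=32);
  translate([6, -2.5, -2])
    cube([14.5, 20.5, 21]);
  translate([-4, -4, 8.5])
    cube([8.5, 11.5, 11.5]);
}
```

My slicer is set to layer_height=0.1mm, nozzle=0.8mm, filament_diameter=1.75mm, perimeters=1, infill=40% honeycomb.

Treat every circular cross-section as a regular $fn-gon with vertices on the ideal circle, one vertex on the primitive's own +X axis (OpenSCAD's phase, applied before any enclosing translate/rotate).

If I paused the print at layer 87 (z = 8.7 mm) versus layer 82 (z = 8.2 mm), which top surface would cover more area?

Layer 87 (z = 8.7): the cylinder: section is a regular 32-gon, circumradius r=10.5 (area = (32/2)·10.500²·sin(360°/32) = 344.14 mm²); the cube at (6, -2.5) is present — its section is the full 14.5×20.5 rectangle (area 297.25 mm²); the 8.5×11.5 cube at (-4, -4) contributes its full rectangle (area 97.75 mm²); Taking the first minus the rest: starting from the r=10.5 cylinder (344.14 mm²), the 14.5×20.5 cube at (6, -2.5) partially overlaps it — only the 37.79 mm² overlap (of its 297.25 mm²) is removed, clipping the outline; the 8.5×11.5 cube at (-4, -4) lies wholly inside it (removes its full 97.75 mm² and its 40.00 mm outline becomes a hole wall) — area = 208.60 mm². So its area = 208.60 mm². Layer 82 (z = 8.2): the r=10.5 cylinder contributes a regular 32-gon of circumradius 10.5 (area = (32/2)·10.500²·sin(360°/32) = 344.14 mm²); the cube at (6, -2.5) (footprint 14.5×20.5) is included at this height (area 297.25 mm²); the cube at (-4, -4) does not reach this height (z outside [8.5, 20]); Subtracting the remaining from the first: starting from the r=10.5 cylinder (344.14 mm²), the 14.5×20.5 cube at (6, -2.5) partially overlaps it — only the 37.79 mm² overlap (of its 297.25 mm²) is removed, clipping the outline — area = 306.35 mm². So its area = 306.35 mm². Layer 82 is larger (306.35 vs 208.60 mm²).

layer 82 (z = 8.2 mm)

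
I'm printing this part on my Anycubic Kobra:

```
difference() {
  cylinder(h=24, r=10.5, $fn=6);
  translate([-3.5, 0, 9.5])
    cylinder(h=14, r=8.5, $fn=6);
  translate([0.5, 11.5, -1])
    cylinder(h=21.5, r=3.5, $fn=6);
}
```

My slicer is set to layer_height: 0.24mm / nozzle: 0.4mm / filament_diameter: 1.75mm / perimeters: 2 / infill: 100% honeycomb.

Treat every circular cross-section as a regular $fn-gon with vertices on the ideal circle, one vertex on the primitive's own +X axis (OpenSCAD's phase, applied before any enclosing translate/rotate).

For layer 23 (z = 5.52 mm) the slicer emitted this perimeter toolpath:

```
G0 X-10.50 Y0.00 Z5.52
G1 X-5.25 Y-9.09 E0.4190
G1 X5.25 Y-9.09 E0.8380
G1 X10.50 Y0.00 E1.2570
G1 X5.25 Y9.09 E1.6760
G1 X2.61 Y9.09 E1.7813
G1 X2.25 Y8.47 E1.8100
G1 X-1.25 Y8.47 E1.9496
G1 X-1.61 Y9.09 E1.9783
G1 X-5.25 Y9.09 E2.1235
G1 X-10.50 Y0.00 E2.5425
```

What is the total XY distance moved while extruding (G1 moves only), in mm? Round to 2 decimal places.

Sum the Euclidean lengths of each G1 segment: total = 63.70 mm.

63.70 mm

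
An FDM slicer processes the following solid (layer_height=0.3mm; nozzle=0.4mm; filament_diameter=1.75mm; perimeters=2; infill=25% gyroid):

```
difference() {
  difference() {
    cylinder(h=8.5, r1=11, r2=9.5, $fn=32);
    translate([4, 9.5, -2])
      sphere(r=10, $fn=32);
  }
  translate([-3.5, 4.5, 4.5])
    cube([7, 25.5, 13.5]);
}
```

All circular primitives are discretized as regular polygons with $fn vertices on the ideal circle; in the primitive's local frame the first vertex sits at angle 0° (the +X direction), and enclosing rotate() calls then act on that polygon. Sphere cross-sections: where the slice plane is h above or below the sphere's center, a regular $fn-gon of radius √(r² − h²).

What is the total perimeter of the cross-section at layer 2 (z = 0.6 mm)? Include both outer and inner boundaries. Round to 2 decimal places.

At z = 0.6 mm: the cone contributes a regular 32-gon of circumradius 10.894 (interpolated between r1=11 and r2=9.5 at t=0.071) (perimeter = 2·32·10.894·sin(180°/32) = 68.34 mm); the r=10 sphere at (4, 9.5) slices to a regular 32-gon of circumradius 9.656 (√(r²−h²) with h=2.6 from center) (perimeter = 2·32·9.656·sin(180°/32) = 60.57 mm); Subtracting the remaining from the first: starting from the cone, the r=10 sphere at (4, 9.5) partially overlaps it — only the 127.15 mm² overlap (of its 291.04 mm²) is removed, clipping the outline — boundary = 69.99 mm; the cube at (-3.5, 4.5) is not intersected at this z (z outside [4.5, 18]); Taking the first minus the rest: none of the subtracted shapes is present at this height, so the result so far is unchanged — boundary = 69.99 mm. Overall, the cross-section is a single solid region. Total boundary length (outer) = 69.99 mm.

69.99 mm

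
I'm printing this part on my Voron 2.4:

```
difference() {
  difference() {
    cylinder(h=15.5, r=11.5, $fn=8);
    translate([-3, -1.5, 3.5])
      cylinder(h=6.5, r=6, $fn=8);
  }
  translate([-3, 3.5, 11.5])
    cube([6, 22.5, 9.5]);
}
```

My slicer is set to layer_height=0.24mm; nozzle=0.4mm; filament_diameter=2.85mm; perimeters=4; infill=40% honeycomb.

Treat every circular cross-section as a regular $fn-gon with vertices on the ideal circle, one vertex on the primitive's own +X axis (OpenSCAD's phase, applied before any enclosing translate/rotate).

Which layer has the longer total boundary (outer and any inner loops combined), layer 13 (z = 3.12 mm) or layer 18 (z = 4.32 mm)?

layer 18 (z = 4.32 mm)

Layer 13 (z = 3.12): the r=11.5 cylinder contributes a regular 8-gon of circumradius 11.5 (perimeter = 2·8·11.500·sin(180°/8) = 70.41 mm); the cylinder at (-3, -1.5) is not intersected at this z (z outside [3.5, 10]); Subtracting the remaining from the first: none of the subtracted shapes is present at this height, so the r=11.5 cylinder is unchanged — boundary = 70.41 mm; the cube at (-3, 3.5) is not intersected at this z (z outside [11.5, 21]); Subtracting the remaining from the first: none of the subtracted shapes is present at this height, so the result so far is unchanged — boundary = 70.41 mm. So its perimeter = 70.41 mm. Layer 18 (z = 4.32): the r=11.5 cylinder contributes a regular 8-gon of circumradius 11.5 (perimeter = 2·8·11.500·sin(180°/8) = 70.41 mm); the cylinder at (-3, -1.5): section is a regular 8-gon, circumradius r=6 (perimeter = 2·8·6.000·sin(180°/8) = 36.74 mm); After the difference (first − rest): starting from the r=11.5 cylinder, the r=6 cylinder at (-3, -1.5) lies wholly inside it (removes its full 101.82 mm² and its 36.74 mm outline becomes a hole wall) — boundary (outer + 1 inner loop) = 107.15 mm; the cube at (-3, 3.5) does not reach this height (z outside [11.5, 21]); Taking the first minus the rest: none of the subtracted shapes is present at this height, so the result so far is unchanged — boundary (outer + 1 inner loop) = 107.15 mm. So its perimeter = 107.15 mm. Layer 18 is larger (107.15 vs 70.41 mm).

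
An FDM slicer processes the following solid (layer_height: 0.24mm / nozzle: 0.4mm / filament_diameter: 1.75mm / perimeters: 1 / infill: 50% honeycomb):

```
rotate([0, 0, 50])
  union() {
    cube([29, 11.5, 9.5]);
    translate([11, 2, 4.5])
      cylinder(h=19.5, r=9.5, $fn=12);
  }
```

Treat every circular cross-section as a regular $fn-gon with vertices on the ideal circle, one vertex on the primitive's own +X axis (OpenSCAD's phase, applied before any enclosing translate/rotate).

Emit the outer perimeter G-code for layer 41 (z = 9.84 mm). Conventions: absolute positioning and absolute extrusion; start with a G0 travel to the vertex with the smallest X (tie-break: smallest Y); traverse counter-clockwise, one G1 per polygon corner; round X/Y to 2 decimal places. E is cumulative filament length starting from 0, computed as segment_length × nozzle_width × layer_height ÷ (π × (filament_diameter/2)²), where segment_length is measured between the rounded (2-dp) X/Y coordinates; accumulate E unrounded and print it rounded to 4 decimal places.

At z = 9.84 mm: the cube does not reach this height (z outside [0, 9.5]); the cylinder at (11, 2): section is a regular 12-gon, circumradius r=9.5; Merging all regions: only the r=9.5 cylinder at (11, 2) is present, so the union is just that shape — 1 connected region; (whole slice rotated 50° about Z — lengths, areas and connectivity unchanged). The outline is a single polygon with 12 vertices. Extrusion per mm of travel: 0.4 × 0.24 / (π × 0.875²) = 0.039912. Accumulating E over each segment gives final E = 2.3557.

G0 X-3.82 Y11.36 Z9.84
G1 X-3.39 Y6.46 E0.1963
G1 X-0.57 Y2.43 E0.3926
G1 X3.89 Y0.36 E0.5889
G1 X8.79 Y0.78 E0.7852
G1 X12.82 Y3.61 E0.9817
G1 X14.89 Y8.06 E1.1776
G1 X14.47 Y12.96 E1.3739
G1 X11.65 Y16.99 E1.5702
G1 X7.19 Y19.07 E1.7666
G1 X2.29 Y18.64 E1.9629
G1 X-1.74 Y15.82 E2.1592
G1 X-3.82 Y11.36 E2.3557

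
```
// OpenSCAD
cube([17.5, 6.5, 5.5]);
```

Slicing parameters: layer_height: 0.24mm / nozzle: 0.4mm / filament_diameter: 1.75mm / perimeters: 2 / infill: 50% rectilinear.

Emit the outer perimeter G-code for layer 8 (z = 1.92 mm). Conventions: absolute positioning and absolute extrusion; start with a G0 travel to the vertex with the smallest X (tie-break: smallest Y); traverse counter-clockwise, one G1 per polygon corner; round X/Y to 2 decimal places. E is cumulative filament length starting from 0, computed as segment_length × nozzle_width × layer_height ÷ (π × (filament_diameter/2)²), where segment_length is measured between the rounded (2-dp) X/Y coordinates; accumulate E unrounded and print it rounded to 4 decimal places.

At z = 1.92 mm: the cube is present — its section is the full 17.5×6.5 rectangle. The outline is a single polygon with 4 vertices. Extrusion per mm of travel: 0.4 × 0.24 / (π × 0.875²) = 0.039912. Accumulating E over each segment gives final E = 1.9158.

G0 X0.00 Y0.00 Z1.92
G1 X17.50 Y0.00 E0.6985
G1 X17.50 Y6.50 E0.9579
G1 X0.00 Y6.50 E1.6564
G1 X0.00 Y0.00 E1.9158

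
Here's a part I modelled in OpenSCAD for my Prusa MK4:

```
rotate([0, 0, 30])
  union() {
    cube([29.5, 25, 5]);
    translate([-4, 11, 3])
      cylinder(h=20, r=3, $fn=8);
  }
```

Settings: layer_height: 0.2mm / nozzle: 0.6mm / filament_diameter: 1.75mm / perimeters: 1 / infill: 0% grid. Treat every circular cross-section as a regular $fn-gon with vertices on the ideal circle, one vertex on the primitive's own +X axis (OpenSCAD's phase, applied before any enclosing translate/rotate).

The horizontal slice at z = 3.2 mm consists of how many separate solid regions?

2

At z = 3.2 mm: the 29.5×25 cube contributes its full rectangle; the r=3 cylinder at (-4, 11) gives a regular 8-gon of circumradius 3 (constant along its height); Merging all regions: the 2 present regions are separate (no shared area or edge), so areas and boundary lengths simply add and each stays a separate island — 2 connected regions; (whole slice rotated 30° about Z — lengths, areas and connectivity unchanged). The result has 2 disconnected regions.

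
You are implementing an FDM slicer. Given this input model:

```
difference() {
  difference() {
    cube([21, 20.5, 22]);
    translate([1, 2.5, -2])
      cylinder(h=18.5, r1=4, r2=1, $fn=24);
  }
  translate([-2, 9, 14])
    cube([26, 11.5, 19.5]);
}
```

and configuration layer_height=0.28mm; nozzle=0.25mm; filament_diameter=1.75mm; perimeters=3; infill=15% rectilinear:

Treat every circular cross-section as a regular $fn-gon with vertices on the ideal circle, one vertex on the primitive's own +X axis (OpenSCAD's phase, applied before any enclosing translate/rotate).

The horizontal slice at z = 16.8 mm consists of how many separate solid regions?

1

At z = 16.8 mm: the cube (footprint 21×20.5) is included at this height; the cone at (1, 2.5) does not reach this height (z outside [-2, 16.5]); After the difference (first − rest): none of the subtracted shapes is present at this height, so the 21×20.5 cube is unchanged — 1 connected region; the 26×11.5 cube at (-2, 9) contributes its full rectangle; After the difference (first − rest): starting from that combined region, the 26×11.5 cube at (-2, 9) partially overlaps it — only the 241.50 mm² overlap (of its 299.00 mm²) is removed, clipping the outline — 1 connected region. The result has 1 disconnected region.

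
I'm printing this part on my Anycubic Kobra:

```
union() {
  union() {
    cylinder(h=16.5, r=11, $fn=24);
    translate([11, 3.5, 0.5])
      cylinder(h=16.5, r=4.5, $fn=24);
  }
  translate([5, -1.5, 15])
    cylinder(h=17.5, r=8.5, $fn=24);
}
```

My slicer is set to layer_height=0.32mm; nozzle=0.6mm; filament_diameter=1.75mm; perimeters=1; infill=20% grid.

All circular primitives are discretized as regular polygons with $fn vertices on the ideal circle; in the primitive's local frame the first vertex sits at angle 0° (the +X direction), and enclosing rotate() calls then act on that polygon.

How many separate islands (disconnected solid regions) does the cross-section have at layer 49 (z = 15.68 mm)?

1

At z = 15.68 mm: the r=11 cylinder gives a regular 24-gon of circumradius 11 (constant along its height); the r=4.5 cylinder at (11, 3.5) contributes a regular 24-gon of circumradius 4.5; Combining (union): the regions partially overlap (shared area 23.47 mm²), so overlapping operands fuse into one piece — 1 connected region; the cylinder at (5, -1.5): section is a regular 24-gon, circumradius r=8.5; Merging all regions: the regions partially overlap (shared area 198.72 mm²), so overlapping operands fuse into one piece — 1 connected region. Overall, the cross-section is a single solid region. Island count = 1.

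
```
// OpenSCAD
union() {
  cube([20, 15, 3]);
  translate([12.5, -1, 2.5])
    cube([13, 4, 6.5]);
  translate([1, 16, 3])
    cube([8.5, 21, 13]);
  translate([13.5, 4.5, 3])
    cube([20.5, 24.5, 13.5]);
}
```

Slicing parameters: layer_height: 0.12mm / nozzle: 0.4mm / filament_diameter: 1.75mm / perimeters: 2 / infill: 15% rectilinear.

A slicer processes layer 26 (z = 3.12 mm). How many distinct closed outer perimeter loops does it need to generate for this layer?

3

At z = 3.12 mm: the cube is not intersected at this z (z outside [0, 3]); the 13×4 cube at (12.5, -1) contributes its full rectangle; the cube at (1, 16) (footprint 8.5×21) is included at this height; the cube at (13.5, 4.5) is present — its section is the full 20.5×24.5 rectangle; Taking the union: the 3 present regions are separate (no shared area or edge), so areas and boundary lengths simply add and each stays a separate island — 3 connected regions. The result has 3 disconnected regions.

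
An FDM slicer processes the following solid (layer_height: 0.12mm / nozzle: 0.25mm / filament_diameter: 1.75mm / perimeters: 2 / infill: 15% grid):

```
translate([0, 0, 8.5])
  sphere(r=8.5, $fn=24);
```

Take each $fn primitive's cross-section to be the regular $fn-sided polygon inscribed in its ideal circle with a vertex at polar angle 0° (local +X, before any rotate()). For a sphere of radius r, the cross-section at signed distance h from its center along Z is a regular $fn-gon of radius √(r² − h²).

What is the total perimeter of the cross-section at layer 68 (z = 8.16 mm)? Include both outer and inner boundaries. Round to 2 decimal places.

53.21 mm

At z = 8.16 mm: the r=8.5 sphere contributes a regular 24-gon of circumradius √(8.5²−0.34²) = 8.493 (perimeter = 2·24·8.493·sin(180°/24) = 53.21 mm). Overall, the cross-section is a single solid region. Total boundary length (outer) = 53.21 mm.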